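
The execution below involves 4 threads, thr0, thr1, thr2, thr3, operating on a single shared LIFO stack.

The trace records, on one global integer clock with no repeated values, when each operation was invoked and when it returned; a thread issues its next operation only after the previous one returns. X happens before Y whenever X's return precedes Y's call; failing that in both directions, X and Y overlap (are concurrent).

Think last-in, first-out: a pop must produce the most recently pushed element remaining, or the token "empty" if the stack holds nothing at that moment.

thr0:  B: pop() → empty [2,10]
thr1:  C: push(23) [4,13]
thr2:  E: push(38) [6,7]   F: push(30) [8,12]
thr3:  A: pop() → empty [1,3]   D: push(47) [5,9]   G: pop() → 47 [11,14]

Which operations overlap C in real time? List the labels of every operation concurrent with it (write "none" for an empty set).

B, D, E, F, G

C spans [4,13]; an op avoiding the whole window 4..13 is ordered, any other is concurrent
A [1,3]: before
B [2,10]: concurrent
D [5,9]: concurrent
E [6,7]: concurrent
F [8,12]: concurrent
G [11,14]: concurrent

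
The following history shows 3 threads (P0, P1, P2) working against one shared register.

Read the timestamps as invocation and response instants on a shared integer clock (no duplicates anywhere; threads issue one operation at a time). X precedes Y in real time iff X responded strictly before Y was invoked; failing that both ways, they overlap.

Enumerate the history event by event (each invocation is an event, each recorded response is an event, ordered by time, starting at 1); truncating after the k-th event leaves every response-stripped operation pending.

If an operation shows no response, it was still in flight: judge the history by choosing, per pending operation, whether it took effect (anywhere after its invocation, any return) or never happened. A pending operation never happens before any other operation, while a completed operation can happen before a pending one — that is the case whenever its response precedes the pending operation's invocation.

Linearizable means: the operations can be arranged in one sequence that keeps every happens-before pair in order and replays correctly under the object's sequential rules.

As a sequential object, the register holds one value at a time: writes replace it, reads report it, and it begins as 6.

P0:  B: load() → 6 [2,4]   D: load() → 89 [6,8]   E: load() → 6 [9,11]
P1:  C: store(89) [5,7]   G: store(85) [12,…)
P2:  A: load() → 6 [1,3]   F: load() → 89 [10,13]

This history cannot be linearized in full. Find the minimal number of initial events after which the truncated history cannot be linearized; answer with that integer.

a valid linearization of events 1..10 exists, for instance A, B, C, D:
after step 1 (A load() → 6): value 6
after step 2 (B load() → 6): value 6
after step 3 (C store(89)): value 89
after step 4 (D load() → 89): value 89
once event 11 joins (E's response, time 11), exhaustive search finds no witness
including or dropping the 1 pending operation (F) in any combination fails
sample order A, B, C, D, E (pending dropped) stalls at step 5 — E load() → 6 has no legal effect
sample order A, B, D, C, E (pending dropped) stalls at step 3 — D load() → 89 has no legal effect

11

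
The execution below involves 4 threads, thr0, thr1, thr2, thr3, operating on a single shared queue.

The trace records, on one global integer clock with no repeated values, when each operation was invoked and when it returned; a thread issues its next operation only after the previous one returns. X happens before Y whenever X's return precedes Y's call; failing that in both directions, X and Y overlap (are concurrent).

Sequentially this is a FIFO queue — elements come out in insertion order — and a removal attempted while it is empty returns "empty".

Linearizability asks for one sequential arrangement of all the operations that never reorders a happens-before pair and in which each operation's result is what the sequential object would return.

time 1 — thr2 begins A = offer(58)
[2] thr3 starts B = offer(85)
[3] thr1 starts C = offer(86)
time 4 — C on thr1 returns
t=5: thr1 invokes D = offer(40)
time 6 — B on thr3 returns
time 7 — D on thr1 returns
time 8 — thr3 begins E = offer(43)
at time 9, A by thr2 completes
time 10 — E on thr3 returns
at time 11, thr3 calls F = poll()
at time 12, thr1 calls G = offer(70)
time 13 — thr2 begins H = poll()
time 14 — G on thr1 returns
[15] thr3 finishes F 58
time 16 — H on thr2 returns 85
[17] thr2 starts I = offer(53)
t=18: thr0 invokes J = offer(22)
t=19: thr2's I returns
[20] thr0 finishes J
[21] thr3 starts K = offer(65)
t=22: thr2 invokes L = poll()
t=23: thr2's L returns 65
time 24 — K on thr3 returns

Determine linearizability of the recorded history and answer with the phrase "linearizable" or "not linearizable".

already the first 23 events (up to L's response at time 23) admit no linearization; the first 22 still do
the 11 completed operations admit 180 real-time orders; each fails the queue replay
no escape via the 1 pending operation (K): every completion choice fails
for example A, B, C, D, E, F, G, H, I, J, L (pending dropped) fails at step 11: L poll() → 65 is not legal there
for example A, B, C, D, E, F, G, H, J, I, L (pending dropped) fails at step 11: L poll() → 65 is not legal there

not linearizable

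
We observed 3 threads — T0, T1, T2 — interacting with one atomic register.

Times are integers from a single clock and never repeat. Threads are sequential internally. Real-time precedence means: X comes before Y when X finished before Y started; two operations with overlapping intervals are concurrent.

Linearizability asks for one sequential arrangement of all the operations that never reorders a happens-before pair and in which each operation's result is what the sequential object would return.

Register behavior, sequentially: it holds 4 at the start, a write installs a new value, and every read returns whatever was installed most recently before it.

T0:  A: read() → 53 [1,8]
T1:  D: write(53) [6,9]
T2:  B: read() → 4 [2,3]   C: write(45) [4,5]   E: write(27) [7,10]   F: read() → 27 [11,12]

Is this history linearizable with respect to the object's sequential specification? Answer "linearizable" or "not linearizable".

one valid linearization: B, C, D, A, E, F
1. B read() → 4, leaving value 4
2. C write(45), leaving value 45
3. D write(53), leaving value 53
4. A read() → 53, leaving value 53
5. E write(27), leaving value 27
6. F read() → 27, leaving value 27

linearizable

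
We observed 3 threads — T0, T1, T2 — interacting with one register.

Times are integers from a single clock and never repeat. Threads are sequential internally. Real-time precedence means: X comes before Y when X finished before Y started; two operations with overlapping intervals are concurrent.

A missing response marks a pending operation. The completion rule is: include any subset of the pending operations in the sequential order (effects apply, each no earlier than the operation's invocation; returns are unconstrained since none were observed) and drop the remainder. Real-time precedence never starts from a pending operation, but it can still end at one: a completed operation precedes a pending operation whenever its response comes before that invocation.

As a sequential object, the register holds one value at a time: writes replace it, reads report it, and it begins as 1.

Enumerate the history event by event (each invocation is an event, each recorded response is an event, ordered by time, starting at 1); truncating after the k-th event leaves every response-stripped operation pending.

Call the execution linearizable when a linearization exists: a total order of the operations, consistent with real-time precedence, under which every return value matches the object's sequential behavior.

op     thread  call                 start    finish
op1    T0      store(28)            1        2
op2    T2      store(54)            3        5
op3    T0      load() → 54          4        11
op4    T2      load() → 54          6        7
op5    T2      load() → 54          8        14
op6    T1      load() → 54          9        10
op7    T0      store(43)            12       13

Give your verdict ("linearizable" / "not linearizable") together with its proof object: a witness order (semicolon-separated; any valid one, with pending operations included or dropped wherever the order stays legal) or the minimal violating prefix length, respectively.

after step 1 (op1 store(28)): value 28
after step 2 (op2 store(54)): value 54
after step 3 (op3 load() → 54): value 54
after step 4 (op4 load() → 54): value 54
after step 5 (op5 load() → 54): value 54
after step 6 (op6 load() → 54): value 54
after step 7 (op7 store(43)): value 43

linearizable — witness: op1; op2; op3; op4; op5; op6; op7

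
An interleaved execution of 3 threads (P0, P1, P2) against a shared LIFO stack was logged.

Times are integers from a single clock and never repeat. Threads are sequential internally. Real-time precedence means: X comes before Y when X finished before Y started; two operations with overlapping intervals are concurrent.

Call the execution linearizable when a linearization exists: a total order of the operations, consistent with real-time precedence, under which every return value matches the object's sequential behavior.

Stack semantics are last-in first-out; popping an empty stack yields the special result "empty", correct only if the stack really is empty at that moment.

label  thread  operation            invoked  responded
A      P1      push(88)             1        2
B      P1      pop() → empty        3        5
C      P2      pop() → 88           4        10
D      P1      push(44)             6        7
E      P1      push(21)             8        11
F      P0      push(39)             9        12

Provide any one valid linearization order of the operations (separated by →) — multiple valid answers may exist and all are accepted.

A → C → B → D → E → F

step 1: A push(88) — stack <88>
step 2: C pop() → 88 — stack <>
step 3: B pop() → empty — stack <>
step 4: D push(44) — stack <44>
step 5: E push(21) — stack <44,21>
step 6: F push(39) — stack <44,21,39>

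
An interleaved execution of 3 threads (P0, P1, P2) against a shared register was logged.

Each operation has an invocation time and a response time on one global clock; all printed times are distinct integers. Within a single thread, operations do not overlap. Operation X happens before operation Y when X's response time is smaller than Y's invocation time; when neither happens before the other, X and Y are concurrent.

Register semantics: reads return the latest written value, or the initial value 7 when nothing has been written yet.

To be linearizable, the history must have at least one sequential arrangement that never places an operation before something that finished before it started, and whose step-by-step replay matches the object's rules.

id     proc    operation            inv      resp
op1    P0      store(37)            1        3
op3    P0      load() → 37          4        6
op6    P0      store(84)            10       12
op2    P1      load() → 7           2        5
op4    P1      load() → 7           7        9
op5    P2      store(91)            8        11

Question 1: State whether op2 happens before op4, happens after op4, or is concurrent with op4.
Answer: before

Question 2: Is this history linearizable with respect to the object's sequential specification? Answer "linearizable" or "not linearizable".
not linearizable

the violation lands at event 9, op4's response at time 9: events 1..8 linearize, events 1..9 do not
no legal order exists: 3 real-time-consistent candidates over 4 completed register operations, all rejected
no escape via the 1 pending operation (op5): every completion choice fails
for example op1, op2, op3, op4 (pending dropped) fails at step 2: op2 load() → 7 is not legal there
for example op1, op3, op2, op4 (pending dropped) fails at step 3: op2 load() → 7 is not legal there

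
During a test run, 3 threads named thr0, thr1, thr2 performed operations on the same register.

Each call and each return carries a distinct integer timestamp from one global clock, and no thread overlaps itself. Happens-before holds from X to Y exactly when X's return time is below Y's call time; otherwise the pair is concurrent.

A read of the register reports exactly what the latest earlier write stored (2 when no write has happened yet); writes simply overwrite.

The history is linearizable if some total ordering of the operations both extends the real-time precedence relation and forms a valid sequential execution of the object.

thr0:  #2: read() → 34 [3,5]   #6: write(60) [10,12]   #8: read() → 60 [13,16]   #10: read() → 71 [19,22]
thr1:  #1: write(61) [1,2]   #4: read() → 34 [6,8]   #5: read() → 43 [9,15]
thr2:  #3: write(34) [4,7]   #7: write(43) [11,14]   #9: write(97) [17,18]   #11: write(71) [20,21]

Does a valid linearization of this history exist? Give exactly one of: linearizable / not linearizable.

linearizable

a witness: #1, #3, #2, #4, #6, #8, #7, #5, #9, #11, #10
step 1: #1 write(61) — value 61
step 2: #3 write(34) — value 34
step 3: #2 read() → 34 — value 34
step 4: #4 read() → 34 — value 34
step 5: #6 write(60) — value 60
step 6: #8 read() → 60 — value 60
step 7: #7 write(43) — value 43
step 8: #5 read() → 43 — value 43
step 9: #9 write(97) — value 97
step 10: #11 write(71) — value 71
step 11: #10 read() → 71 — value 71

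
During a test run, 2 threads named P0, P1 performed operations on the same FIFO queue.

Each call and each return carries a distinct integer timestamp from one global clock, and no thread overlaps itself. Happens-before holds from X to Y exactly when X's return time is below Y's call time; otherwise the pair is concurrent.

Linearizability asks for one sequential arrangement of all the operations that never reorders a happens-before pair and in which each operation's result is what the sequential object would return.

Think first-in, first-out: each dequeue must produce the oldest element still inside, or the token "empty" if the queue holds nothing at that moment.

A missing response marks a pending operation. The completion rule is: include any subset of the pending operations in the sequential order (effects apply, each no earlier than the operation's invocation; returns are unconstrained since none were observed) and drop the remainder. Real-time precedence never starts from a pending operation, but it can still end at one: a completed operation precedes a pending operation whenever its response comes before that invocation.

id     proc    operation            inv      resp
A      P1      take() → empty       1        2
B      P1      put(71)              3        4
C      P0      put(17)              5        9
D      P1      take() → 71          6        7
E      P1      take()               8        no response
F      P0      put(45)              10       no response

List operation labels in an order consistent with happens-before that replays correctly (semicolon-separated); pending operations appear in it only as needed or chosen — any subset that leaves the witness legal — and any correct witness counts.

1. A take() → empty, leaving queue <>
2. B put(71), leaving queue <71>
3. C put(17), leaving queue <71,17>
4. D take() → 71, leaving queue <17>

A; B; C; D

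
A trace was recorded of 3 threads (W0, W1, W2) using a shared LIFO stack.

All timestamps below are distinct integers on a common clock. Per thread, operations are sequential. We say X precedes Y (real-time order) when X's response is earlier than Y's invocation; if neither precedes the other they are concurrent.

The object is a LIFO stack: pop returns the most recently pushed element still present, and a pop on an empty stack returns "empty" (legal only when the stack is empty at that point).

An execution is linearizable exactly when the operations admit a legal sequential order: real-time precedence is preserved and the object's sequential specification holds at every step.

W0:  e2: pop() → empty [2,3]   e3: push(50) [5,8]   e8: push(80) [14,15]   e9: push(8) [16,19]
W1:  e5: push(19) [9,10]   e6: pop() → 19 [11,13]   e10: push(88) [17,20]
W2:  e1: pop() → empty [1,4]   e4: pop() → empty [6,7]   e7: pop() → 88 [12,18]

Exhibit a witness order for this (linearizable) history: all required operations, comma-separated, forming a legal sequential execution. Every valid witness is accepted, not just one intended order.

e1, e2, e4, e3, e5, e6, e8, e9, e10, e7

step 1: e1 pop() → empty — stack <>
step 2: e2 pop() → empty — stack <>
step 3: e4 pop() → empty — stack <>
step 4: e3 push(50) — stack <50>
step 5: e5 push(19) — stack <50,19>
step 6: e6 pop() → 19 — stack <50>
step 7: e8 push(80) — stack <50,80>
step 8: e9 push(8) — stack <50,80,8>
step 9: e10 push(88) — stack <50,80,8,88>
step 10: e7 pop() → 88 — stack <50,80,8>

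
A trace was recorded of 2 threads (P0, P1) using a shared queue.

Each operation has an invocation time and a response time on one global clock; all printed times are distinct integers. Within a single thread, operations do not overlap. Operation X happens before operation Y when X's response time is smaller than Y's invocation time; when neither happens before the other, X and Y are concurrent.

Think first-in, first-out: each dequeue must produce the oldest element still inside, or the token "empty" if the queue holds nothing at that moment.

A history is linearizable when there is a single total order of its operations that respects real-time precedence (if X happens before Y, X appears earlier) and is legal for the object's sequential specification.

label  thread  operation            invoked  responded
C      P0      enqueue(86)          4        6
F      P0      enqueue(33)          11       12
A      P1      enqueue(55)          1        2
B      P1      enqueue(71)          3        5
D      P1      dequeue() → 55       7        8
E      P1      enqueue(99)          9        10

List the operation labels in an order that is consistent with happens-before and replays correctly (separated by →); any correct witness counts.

A → B → C → D → E → F

step 1: A enqueue(55) — queue <55>
step 2: B enqueue(71) — queue <55,71>
step 3: C enqueue(86) — queue <55,71,86>
step 4: D dequeue() → 55 — queue <71,86>
step 5: E enqueue(99) — queue <71,86,99>
step 6: F enqueue(33) — queue <71,86,99,33>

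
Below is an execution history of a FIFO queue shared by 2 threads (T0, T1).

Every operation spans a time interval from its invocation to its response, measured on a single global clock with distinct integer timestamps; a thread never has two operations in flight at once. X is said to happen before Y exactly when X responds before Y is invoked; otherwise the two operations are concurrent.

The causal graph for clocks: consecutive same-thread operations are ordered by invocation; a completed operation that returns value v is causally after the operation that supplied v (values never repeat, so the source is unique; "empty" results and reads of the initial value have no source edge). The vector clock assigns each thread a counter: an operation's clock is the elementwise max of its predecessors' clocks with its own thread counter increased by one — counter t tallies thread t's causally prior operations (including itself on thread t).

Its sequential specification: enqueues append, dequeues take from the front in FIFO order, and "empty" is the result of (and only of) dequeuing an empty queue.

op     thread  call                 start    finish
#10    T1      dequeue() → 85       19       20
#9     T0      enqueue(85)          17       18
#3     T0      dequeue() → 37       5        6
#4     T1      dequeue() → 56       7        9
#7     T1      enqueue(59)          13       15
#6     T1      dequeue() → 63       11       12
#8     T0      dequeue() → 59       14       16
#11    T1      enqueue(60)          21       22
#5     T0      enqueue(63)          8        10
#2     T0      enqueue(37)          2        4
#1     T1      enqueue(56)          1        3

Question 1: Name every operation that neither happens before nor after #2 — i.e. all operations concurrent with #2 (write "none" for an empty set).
#2 spans [2,4]; an op avoiding the whole window 2..4 is ordered, any other is concurrent
#1 [1,3]: concurrent
#3 [5,6]: after
#4 [7,9]: after
#5 [8,10]: after
#6 [11,12]: after
#7 [13,15]: after
#8 [14,16]: after
#9 [17,18]: after
#10 [19,20]: after
#11 [21,22]: after

#1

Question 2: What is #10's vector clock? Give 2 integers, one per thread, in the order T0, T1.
no predecessors for #1 (invoked 1): T1 increments from zero → (0, 1)
no predecessors for #2 (invoked 2): T0 increments from zero → (1, 0)
from VC(#1)=(0, 1), #4 (invoked 7) maxes components and bumps T1 → (0, 2)
from VC(#2)=(1, 0), #3 (invoked 5) maxes components and bumps T0 → (2, 0)
from VC(#3)=(2, 0), #5 (invoked 8) maxes components and bumps T0 → (3, 0)
from VC(#4)=(0, 2), VC(#5)=(3, 0), #6 (invoked 11) maxes components and bumps T1 → (3, 3)
from VC(#6)=(3, 3), #7 (invoked 13) maxes components and bumps T1 → (3, 4)
from VC(#5)=(3, 0), VC(#7)=(3, 4), #8 (invoked 14) maxes components and bumps T0 → (4, 4)
from VC(#8)=(4, 4), #9 (invoked 17) maxes components and bumps T0 → (5, 4)
from VC(#7)=(3, 4), VC(#9)=(5, 4), #10 (invoked 19) maxes components and bumps T1 → (5, 5)
from VC(#10)=(5, 5), #11 (invoked 21) maxes components and bumps T1 → (5, 6)
target: VC(#10) = (5, 5)

(5, 5)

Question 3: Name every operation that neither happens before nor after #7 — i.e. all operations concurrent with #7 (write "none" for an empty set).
#7 runs from 13 to 15; window-overlapping ops are concurrent
#1 [1,3]: before
#2 [2,4]: before
#3 [5,6]: before
#4 [7,9]: before
#5 [8,10]: before
#6 [11,12]: before
#8 [14,16]: concurrent
#9 [17,18]: after
#10 [19,20]: after
#11 [21,22]: after

#8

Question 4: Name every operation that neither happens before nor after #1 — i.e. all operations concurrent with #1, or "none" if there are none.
concurrent with #1 ([1,3]): every op whose interval crosses 1..3
#2 [2,4]: concurrent
#3 [5,6]: after
#4 [7,9]: after
#5 [8,10]: after
#6 [11,12]: after
#7 [13,15]: after
#8 [14,16]: after
#9 [17,18]: after
#10 [19,20]: after
#11 [21,22]: after

#2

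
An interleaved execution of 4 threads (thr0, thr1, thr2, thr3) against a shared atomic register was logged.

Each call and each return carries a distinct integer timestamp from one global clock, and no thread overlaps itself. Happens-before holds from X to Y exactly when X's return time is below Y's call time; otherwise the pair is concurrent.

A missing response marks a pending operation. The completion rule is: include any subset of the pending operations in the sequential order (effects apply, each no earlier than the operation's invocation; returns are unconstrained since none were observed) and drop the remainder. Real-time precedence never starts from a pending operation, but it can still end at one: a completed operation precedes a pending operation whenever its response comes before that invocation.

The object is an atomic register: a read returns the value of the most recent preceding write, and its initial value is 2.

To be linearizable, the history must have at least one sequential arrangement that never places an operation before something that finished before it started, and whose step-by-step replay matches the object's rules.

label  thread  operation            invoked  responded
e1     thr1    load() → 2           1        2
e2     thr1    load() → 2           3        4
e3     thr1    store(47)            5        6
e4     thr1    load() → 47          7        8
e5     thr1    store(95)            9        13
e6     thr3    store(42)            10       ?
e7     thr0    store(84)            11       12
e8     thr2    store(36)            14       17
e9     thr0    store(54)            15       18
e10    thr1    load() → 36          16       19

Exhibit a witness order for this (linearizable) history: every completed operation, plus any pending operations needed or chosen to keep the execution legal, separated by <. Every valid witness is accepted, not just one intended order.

e1 < e2 < e3 < e4 < e5 < e6 < e7 < e8 < e10 < e9

1. e1 load() → 2, leaving value 2
2. e2 load() → 2, leaving value 2
3. e3 store(47), leaving value 47
4. e4 load() → 47, leaving value 47
5. e5 store(95), leaving value 95
6. e6 store(42) (pending, included), leaving value 42
7. e7 store(84), leaving value 84
8. e8 store(36), leaving value 36
9. e10 load() → 36, leaving value 36
10. e9 store(54), leaving value 54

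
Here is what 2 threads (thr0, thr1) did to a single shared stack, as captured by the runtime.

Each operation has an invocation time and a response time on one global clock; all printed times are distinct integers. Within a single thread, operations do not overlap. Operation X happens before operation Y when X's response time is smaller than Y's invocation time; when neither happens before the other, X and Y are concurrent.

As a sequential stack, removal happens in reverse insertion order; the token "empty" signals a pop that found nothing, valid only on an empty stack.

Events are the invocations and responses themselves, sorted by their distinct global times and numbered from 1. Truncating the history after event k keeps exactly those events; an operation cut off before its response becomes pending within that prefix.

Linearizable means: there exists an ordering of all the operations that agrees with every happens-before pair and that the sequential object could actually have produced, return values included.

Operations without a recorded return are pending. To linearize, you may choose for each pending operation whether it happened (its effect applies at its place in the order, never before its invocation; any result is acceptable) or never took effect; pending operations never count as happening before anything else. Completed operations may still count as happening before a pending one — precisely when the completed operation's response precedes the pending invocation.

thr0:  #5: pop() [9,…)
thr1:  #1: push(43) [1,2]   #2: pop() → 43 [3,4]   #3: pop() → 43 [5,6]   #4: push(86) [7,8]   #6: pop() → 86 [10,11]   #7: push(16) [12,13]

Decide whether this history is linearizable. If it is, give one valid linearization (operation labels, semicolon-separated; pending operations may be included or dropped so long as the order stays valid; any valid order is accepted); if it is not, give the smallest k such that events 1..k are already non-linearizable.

not linearizable — minimal violating prefix: 6 events

prefix check: 1..5 passes, 1..6 fails once #3's time-6 response joins
the sole real-time-consistent order of 3 completed operations fails the stack replay
e.g. #1, #2, #3: illegal at step 3, since #3 pop() → 43 cannot apply there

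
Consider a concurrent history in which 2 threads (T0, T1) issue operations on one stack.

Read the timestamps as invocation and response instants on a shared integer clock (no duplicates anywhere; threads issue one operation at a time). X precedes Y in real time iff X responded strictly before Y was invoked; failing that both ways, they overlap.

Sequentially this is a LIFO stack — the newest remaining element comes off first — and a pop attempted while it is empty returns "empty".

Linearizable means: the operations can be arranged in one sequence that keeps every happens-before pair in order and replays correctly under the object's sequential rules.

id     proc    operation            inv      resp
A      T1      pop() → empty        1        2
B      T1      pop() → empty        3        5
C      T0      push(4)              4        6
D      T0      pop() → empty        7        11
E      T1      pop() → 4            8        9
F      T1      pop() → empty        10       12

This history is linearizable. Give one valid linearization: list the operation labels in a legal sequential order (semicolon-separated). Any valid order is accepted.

step 1: A pop() → empty — stack <>
step 2: B pop() → empty — stack <>
step 3: C push(4) — stack <4>
step 4: E pop() → 4 — stack <>
step 5: D pop() → empty — stack <>
step 6: F pop() → empty — stack <>

A; B; C; E; D; F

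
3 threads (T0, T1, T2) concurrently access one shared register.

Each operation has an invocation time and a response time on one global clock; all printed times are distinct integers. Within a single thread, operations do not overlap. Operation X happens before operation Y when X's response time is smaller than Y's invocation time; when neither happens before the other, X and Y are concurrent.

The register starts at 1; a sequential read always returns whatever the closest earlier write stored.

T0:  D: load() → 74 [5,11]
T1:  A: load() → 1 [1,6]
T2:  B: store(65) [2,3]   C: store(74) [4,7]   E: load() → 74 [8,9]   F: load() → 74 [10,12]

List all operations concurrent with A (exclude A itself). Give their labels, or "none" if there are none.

B, C, D

concurrent with A ([1,6]): every op whose interval crosses 1..6
B [2,3]: concurrent
C [4,7]: concurrent
D [5,11]: concurrent
E [8,9]: after
F [10,12]: after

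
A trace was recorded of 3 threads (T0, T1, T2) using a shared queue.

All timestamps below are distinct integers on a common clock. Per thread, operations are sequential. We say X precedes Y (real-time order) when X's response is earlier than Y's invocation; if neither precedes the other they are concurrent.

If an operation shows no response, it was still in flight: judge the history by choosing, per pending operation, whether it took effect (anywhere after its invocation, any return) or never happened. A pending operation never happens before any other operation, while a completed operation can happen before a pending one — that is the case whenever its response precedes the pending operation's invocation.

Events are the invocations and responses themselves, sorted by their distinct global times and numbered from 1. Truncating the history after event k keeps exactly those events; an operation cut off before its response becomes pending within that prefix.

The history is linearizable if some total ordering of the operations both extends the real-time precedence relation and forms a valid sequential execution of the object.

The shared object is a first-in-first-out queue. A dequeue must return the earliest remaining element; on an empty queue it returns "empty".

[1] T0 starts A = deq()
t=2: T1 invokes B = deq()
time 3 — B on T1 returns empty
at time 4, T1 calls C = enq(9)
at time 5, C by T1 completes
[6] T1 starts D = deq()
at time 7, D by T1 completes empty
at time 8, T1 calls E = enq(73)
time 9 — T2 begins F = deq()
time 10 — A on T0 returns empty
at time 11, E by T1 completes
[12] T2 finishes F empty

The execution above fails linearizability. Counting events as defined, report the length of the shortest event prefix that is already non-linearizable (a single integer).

10

events 1..9 are still linearizable — one witness is B, C, A, D:
after step 1 (B deq() → empty): queue <>
after step 2 (C enq(9)): queue <9>
after step 3 (A deq() (pending, included)): queue <>
after step 4 (D deq() → empty): queue <>
event 10 — A's response, time 10 — after it, nothing linearizes
completion choices over the 2 pending operations (E, F) were checked; none helps
for example A, B, C, D (pending dropped) fails at step 4: D deq() → empty is not legal there
for example B, A, C, D (pending dropped) fails at step 4: D deq() → empty is not legal there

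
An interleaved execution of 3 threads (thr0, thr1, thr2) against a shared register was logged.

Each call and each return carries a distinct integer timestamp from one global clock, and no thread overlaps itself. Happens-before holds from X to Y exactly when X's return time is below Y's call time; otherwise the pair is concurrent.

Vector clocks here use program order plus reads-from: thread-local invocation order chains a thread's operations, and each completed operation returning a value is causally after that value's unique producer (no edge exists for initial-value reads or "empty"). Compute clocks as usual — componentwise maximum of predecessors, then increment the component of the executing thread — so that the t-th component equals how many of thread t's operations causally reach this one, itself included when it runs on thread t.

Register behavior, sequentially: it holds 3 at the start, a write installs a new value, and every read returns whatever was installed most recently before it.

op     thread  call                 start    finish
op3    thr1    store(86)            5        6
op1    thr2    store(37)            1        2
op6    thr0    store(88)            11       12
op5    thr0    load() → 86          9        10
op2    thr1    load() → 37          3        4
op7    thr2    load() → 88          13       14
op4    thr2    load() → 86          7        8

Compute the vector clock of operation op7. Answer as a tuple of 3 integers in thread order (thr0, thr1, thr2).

(2, 2, 3)

op1, invoked 1, has no incoming edges; only thr2's bump applies → (0, 0, 1)
from VC(op1)=(0, 0, 1), op2 (invoked 3) maxes components and bumps thr1 → (0, 1, 1)
from VC(op2)=(0, 1, 1), op3 (invoked 5) maxes components and bumps thr1 → (0, 2, 1)
from VC(op1)=(0, 0, 1), VC(op3)=(0, 2, 1), op4 (invoked 7) maxes components and bumps thr2 → (0, 2, 2)
from VC(op3)=(0, 2, 1), op5 (invoked 9) maxes components and bumps thr0 → (1, 2, 1)
from VC(op5)=(1, 2, 1), op6 (invoked 11) maxes components and bumps thr0 → (2, 2, 1)
from VC(op4)=(0, 2, 2), VC(op6)=(2, 2, 1), op7 (invoked 13) maxes components and bumps thr2 → (2, 2, 3)
target: VC(op7) = (2, 2, 3)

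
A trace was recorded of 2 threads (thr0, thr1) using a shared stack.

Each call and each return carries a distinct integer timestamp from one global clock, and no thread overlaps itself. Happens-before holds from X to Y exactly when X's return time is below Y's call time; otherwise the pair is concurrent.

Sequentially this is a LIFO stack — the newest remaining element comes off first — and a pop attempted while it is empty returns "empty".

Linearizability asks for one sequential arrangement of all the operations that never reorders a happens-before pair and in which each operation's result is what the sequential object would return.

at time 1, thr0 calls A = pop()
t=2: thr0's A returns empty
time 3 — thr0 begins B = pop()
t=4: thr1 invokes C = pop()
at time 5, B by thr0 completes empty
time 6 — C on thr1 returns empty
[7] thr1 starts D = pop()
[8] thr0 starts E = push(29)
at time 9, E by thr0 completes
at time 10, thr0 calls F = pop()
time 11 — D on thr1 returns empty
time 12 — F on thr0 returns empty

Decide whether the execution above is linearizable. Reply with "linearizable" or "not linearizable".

events 1..11 are fine; event 12 — the response of F at time 12 — makes the prefix non-linearizable
6 completed operations, 6 real-time-consistent orders — every stack replay fails
e.g. A, B, C, D, E, F: illegal at step 6, since F pop() → empty cannot apply there
e.g. A, B, C, E, D, F: illegal at step 5, since D pop() → empty cannot apply there

not linearizable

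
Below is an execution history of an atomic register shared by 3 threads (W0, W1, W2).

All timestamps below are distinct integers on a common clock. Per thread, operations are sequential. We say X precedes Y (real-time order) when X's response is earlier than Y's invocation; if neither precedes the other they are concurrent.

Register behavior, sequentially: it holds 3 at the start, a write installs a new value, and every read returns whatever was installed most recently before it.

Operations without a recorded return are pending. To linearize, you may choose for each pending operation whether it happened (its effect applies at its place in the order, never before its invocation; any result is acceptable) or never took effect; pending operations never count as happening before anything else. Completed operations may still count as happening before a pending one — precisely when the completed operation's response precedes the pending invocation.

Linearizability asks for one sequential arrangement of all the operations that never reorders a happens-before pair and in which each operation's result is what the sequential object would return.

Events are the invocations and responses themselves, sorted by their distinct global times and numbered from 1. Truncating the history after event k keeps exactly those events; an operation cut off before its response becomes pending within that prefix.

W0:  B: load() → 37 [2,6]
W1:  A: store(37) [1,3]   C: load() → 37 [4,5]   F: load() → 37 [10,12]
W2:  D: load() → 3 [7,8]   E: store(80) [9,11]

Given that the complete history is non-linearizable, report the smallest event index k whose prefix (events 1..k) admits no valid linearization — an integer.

events 1..7 are linearizable, e.g. via A, B, C:
1. A store(37), leaving value 37
2. B load() → 37, leaving value 37
3. C load() → 37, leaving value 37
once event 8 joins (D's response, time 8), exhaustive search finds no witness
one such order, A, B, C, D, breaks at step 4 where D load() → 3 is illegal
one such order, A, C, B, D, breaks at step 4 where D load() → 3 is illegal

8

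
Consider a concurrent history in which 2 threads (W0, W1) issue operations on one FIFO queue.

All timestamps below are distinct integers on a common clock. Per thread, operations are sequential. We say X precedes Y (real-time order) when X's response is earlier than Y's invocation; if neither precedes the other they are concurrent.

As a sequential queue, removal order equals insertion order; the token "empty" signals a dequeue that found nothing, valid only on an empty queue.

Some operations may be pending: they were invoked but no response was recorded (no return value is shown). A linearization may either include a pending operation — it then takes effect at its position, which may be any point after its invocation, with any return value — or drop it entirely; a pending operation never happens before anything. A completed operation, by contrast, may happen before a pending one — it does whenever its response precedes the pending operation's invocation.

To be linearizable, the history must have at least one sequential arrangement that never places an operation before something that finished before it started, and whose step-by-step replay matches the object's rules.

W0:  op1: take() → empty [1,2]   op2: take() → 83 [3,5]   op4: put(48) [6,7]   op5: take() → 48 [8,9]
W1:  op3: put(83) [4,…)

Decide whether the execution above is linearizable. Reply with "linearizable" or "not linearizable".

linearizable

witness order: op1, op3, op2, op4, op5
step 1: op1 take() → empty — queue <>
step 2: op3 put(83) (pending, included) — queue <83>
step 3: op2 take() → 83 — queue <>
step 4: op4 put(48) — queue <48>
step 5: op5 take() → 48 — queue <>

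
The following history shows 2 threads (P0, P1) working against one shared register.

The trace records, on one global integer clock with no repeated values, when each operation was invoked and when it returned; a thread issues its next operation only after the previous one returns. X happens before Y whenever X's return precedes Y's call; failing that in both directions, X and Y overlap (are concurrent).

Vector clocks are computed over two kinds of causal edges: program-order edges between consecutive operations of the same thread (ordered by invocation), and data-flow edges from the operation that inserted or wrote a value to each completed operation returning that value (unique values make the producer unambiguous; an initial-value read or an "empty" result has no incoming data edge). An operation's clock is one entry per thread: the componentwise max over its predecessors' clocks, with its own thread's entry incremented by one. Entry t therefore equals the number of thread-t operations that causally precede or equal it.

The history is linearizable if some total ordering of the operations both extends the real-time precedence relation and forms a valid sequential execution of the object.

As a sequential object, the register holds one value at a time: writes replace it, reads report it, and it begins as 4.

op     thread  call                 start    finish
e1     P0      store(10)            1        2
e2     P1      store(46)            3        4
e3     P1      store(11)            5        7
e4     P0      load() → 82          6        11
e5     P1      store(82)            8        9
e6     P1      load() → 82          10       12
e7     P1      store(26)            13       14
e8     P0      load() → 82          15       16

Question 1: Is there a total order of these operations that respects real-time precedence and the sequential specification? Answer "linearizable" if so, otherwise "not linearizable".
not linearizable

cut after 15 events: linearizable; cut after 16 events (e8 responds, time 16): not linearizable
4 orders of the 8 completed register ops respect real time; none is legal
take e1, e2, e3, e4, e5, e6, e7, e8: step 4 already fails, because e4 load() → 82 cannot occur there
take e1, e2, e3, e5, e4, e6, e7, e8: step 8 already fails, because e8 load() → 82 cannot occur there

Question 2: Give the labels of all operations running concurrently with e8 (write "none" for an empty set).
none

concurrent with e8 ([15,16]): every op whose interval crosses 15..16
e1 [1,2]: before
e2 [3,4]: before
e3 [5,7]: before
e4 [6,11]: before
e5 [8,9]: before
e6 [10,12]: before
e7 [13,14]: before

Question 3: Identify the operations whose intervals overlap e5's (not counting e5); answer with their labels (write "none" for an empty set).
e4

overlap test against e5 [8,9]: concurrent iff the interval meets 8..9
e1 [1,2]: before
e2 [3,4]: before
e3 [5,7]: before
e4 [6,11]: concurrent
e6 [10,12]: after
e7 [13,14]: after
e8 [15,16]: after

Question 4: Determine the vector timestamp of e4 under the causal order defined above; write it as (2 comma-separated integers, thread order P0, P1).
(2, 3)

no predecessors for e2 (invoked 3): P1 increments from zero → (0, 1)
no predecessors for e1 (invoked 1): P0 increments from zero → (1, 0)
e3 (invocation 5): componentwise max over VC(e2)=(0, 1), +1 at P1, giving (0, 2)
e5 (invocation 8): componentwise max over VC(e3)=(0, 2), +1 at P1, giving (0, 3)
e6 (invocation 10): componentwise max over VC(e5)=(0, 3), +1 at P1, giving (0, 4)
e7 (invocation 13): componentwise max over VC(e6)=(0, 4), +1 at P1, giving (0, 5)
e4 (invocation 6): componentwise max over VC(e1)=(1, 0), VC(e5)=(0, 3), +1 at P0, giving (2, 3)
e8 (invocation 15): componentwise max over VC(e4)=(2, 3), VC(e5)=(0, 3), +1 at P0, giving (3, 3)
target: VC(e4) = (2, 3)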